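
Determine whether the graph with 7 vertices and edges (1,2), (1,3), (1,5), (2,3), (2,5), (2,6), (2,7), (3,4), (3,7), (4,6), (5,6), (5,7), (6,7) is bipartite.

Step 1: Attempt 2-coloring using BFS:
  Start at vertex 1, assign color 0
  Color vertex 2 with color 1 (neighbor of 1)
  Color vertex 3 with color 1 (neighbor of 1)
  Color vertex 5 with color 1 (neighbor of 1)

Step 2: Conflict found! Vertices 2 and 3 are adjacent but have the same color.
This means the graph contains an odd cycle.

The graph is NOT bipartite.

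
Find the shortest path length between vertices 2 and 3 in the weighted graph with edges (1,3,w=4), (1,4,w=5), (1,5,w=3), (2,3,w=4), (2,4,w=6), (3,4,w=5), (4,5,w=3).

Step 1: Build adjacency list with weights:
  1: 3(w=4), 4(w=5), 5(w=3)
  2: 3(w=4), 4(w=6)
  3: 1(w=4), 2(w=4), 4(w=5)
  4: 1(w=5), 2(w=6), 3(w=5), 5(w=3)
  5: 1(w=3), 4(w=3)

Step 2: Apply Dijkstra's algorithm from vertex 2:
  Visit vertex 2 (distance=0)
    Update dist[3] = 4
    Update dist[4] = 6
  Visit vertex 3 (distance=4)
    Update dist[1] = 8

Step 3: Shortest path: 2 -> 3
Total weight: 4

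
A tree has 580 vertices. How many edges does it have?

A tree on n vertices always has exactly n - 1 edges.
For n = 580: edges = 580 - 1 = 579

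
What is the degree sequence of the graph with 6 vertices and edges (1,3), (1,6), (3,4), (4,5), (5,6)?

Step 1: Count edges incident to each vertex:
  deg(1) = 2 (neighbors: 3, 6)
  deg(2) = 0 (neighbors: none)
  deg(3) = 2 (neighbors: 1, 4)
  deg(4) = 2 (neighbors: 3, 5)
  deg(5) = 2 (neighbors: 4, 6)
  deg(6) = 2 (neighbors: 1, 5)

Step 2: Sort degrees in non-increasing order:
  Degrees: [2, 0, 2, 2, 2, 2] -> sorted: [2, 2, 2, 2, 2, 0]

Degree sequence: [2, 2, 2, 2, 2, 0]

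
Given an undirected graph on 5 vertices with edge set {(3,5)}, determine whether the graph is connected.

Step 1: Build adjacency list from edges:
  1: (none)
  2: (none)
  3: 5
  4: (none)
  5: 3

Step 2: Run BFS/DFS from vertex 1:
  Visited: {1}
  Reached 1 of 5 vertices

Step 3: Only 1 of 5 vertices reached. Graph is disconnected.
Connected components: {1}, {2}, {3, 5}, {4}
Answer: No, the graph is not connected (4 components).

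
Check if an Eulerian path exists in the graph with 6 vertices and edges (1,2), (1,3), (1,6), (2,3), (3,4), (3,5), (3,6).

Step 1: Find the degree of each vertex:
  deg(1) = 3
  deg(2) = 2
  deg(3) = 5
  deg(4) = 1
  deg(5) = 1
  deg(6) = 2

Step 2: Count vertices with odd degree:
  Odd-degree vertices: 1, 3, 4, 5 (4 total)

Step 3: Apply Euler's theorem:
  - Eulerian circuit exists iff graph is connected and all vertices have even degree
  - Eulerian path exists iff graph is connected and has 0 or 2 odd-degree vertices

Graph has 4 odd-degree vertices (need 0 or 2).
Neither Eulerian path nor Eulerian circuit exists.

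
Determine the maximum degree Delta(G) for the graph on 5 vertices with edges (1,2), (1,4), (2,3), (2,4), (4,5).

Step 1: Count edges incident to each vertex:
  deg(1) = 2 (neighbors: 2, 4)
  deg(2) = 3 (neighbors: 1, 3, 4)
  deg(3) = 1 (neighbors: 2)
  deg(4) = 3 (neighbors: 1, 2, 5)
  deg(5) = 1 (neighbors: 4)

Step 2: Find maximum:
  max(2, 3, 1, 3, 1) = 3 (vertex 2)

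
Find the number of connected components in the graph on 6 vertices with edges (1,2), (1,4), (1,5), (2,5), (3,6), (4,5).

Step 1: Build adjacency list from edges:
  1: 2, 4, 5
  2: 1, 5
  3: 6
  4: 1, 5
  5: 1, 2, 4
  6: 3

Step 2: Run BFS/DFS from vertex 1:
  Visited: {1, 2, 4, 5}
  Reached 4 of 6 vertices

Step 3: Only 4 of 6 vertices reached. Graph is disconnected.
Connected components: {1, 2, 4, 5}, {3, 6}
Number of connected components: 2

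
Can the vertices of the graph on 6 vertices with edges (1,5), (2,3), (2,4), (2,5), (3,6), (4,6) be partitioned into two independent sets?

Step 1: Attempt 2-coloring using BFS:
  Start at vertex 1, assign color 0
  Color vertex 5 with color 1 (neighbor of 1)
  Color vertex 2 with color 0 (neighbor of 5)
  Color vertex 3 with color 1 (neighbor of 2)
  Color vertex 4 with color 1 (neighbor of 2)
  Color vertex 6 with color 0 (neighbor of 3)

Step 2: 2-coloring succeeded. No conflicts found.
  Set A (color 0): {1, 2, 6}
  Set B (color 1): {3, 4, 5}

The graph is bipartite with partition {1, 2, 6}, {3, 4, 5}.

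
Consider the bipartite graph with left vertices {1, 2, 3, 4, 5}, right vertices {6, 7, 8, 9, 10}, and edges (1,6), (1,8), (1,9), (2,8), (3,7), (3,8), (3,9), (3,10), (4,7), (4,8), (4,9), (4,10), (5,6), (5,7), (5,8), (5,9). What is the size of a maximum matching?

Step 1: List the neighbors of each left vertex:
  1: 6, 8, 9
  2: 8
  3: 7, 8, 9, 10
  4: 7, 8, 9, 10
  5: 6, 7, 8, 9

Step 2: Greedily match left vertices, then look for augmenting paths:
  Match 1 -- 6
  Match 2 -- 8
  Match 3 -- 10
  Match 4 -- 9
  Match 5 -- 7
  No augmenting path remains.

Step 3: Verify this is maximum:
  Matching size 5 = min(|L|, |R|) = min(5, 5), which is an upper bound, so this matching is maximum.

Maximum matching: {(1,6), (2,8), (3,10), (4,9), (5,7)}
Size: 5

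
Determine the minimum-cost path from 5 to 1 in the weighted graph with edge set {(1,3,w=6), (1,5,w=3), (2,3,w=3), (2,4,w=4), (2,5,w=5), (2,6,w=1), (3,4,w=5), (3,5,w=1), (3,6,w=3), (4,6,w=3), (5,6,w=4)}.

Step 1: Build adjacency list with weights:
  1: 3(w=6), 5(w=3)
  2: 3(w=3), 4(w=4), 5(w=5), 6(w=1)
  3: 1(w=6), 2(w=3), 4(w=5), 5(w=1), 6(w=3)
  4: 2(w=4), 3(w=5), 6(w=3)
  5: 1(w=3), 2(w=5), 3(w=1), 6(w=4)
  6: 2(w=1), 3(w=3), 4(w=3), 5(w=4)

Step 2: Apply Dijkstra's algorithm from vertex 5:
  Visit vertex 5 (distance=0)
    Update dist[1] = 3
    Update dist[2] = 5
    Update dist[3] = 1
    Update dist[6] = 4
  Visit vertex 3 (distance=1)
    Update dist[2] = 4
    Update dist[4] = 6
  Visit vertex 1 (distance=3)

Step 3: Shortest path: 5 -> 1
Total weight: 3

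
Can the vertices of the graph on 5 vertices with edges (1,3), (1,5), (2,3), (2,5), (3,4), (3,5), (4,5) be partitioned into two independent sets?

Step 1: Attempt 2-coloring using BFS:
  Start at vertex 1, assign color 0
  Color vertex 3 with color 1 (neighbor of 1)
  Color vertex 5 with color 1 (neighbor of 1)
  Color vertex 2 with color 0 (neighbor of 3)
  Color vertex 4 with color 0 (neighbor of 3)

Step 2: Conflict found! Vertices 3 and 5 are adjacent but have the same color.
This means the graph contains an odd cycle.

The graph is NOT bipartite.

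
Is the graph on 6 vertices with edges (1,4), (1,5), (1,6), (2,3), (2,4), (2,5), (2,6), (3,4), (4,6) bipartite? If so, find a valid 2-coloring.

Step 1: Attempt 2-coloring using BFS:
  Start at vertex 1, assign color 0
  Color vertex 4 with color 1 (neighbor of 1)
  Color vertex 5 with color 1 (neighbor of 1)
  Color vertex 6 with color 1 (neighbor of 1)
  Color vertex 2 with color 0 (neighbor of 4)
  Color vertex 3 with color 0 (neighbor of 4)

Step 2: Conflict found! Vertices 4 and 6 are adjacent but have the same color.
This means the graph contains an odd cycle.

The graph is NOT bipartite.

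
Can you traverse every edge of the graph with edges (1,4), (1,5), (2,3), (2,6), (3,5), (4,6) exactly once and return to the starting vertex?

Step 1: Find the degree of each vertex:
  deg(1) = 2
  deg(2) = 2
  deg(3) = 2
  deg(4) = 2
  deg(5) = 2
  deg(6) = 2

Step 2: Count vertices with odd degree:
  All vertices have even degree (0 odd-degree vertices)

Step 3: Apply Euler's theorem:
  - Eulerian circuit exists iff graph is connected and all vertices have even degree
  - Eulerian path exists iff graph is connected and has 0 or 2 odd-degree vertices

Graph is connected with 0 odd-degree vertices.
Both Eulerian circuit and Eulerian path exist.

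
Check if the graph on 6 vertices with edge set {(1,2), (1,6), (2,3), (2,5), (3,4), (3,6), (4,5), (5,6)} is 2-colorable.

Step 1: Attempt 2-coloring using BFS:
  Start at vertex 1, assign color 0
  Color vertex 2 with color 1 (neighbor of 1)
  Color vertex 6 with color 1 (neighbor of 1)
  Color vertex 3 with color 0 (neighbor of 2)
  Color vertex 5 with color 0 (neighbor of 2)
  Color vertex 4 with color 1 (neighbor of 3)

Step 2: 2-coloring succeeded. No conflicts found.
  Set A (color 0): {1, 3, 5}
  Set B (color 1): {2, 4, 6}

The graph is bipartite with partition {1, 3, 5}, {2, 4, 6}.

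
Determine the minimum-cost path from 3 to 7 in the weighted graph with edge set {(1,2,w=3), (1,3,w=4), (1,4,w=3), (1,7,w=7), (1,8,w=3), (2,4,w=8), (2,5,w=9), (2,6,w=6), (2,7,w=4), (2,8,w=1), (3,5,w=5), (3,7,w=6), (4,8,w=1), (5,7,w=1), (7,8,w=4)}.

Step 1: Build adjacency list with weights:
  1: 2(w=3), 3(w=4), 4(w=3), 7(w=7), 8(w=3)
  2: 1(w=3), 4(w=8), 5(w=9), 6(w=6), 7(w=4), 8(w=1)
  3: 1(w=4), 5(w=5), 7(w=6)
  4: 1(w=3), 2(w=8), 8(w=1)
  5: 2(w=9), 3(w=5), 7(w=1)
  6: 2(w=6)
  7: 1(w=7), 2(w=4), 3(w=6), 5(w=1), 8(w=4)
  8: 1(w=3), 2(w=1), 4(w=1), 7(w=4)

Step 2: Apply Dijkstra's algorithm from vertex 3:
  Visit vertex 3 (distance=0)
    Update dist[1] = 4
    Update dist[5] = 5
    Update dist[7] = 6
  Visit vertex 1 (distance=4)
    Update dist[2] = 7
    Update dist[4] = 7
    Update dist[8] = 7
  Visit vertex 5 (distance=5)
  Visit vertex 7 (distance=6)

Step 3: Shortest path: 3 -> 7
Total weight: 6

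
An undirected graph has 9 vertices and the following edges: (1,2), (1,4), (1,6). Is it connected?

Step 1: Build adjacency list from edges:
  1: 2, 4, 6
  2: 1
  3: (none)
  4: 1
  5: (none)
  6: 1
  7: (none)
  8: (none)
  9: (none)

Step 2: Run BFS/DFS from vertex 1:
  Visited: {1, 2, 4, 6}
  Reached 4 of 9 vertices

Step 3: Only 4 of 9 vertices reached. Graph is disconnected.
Connected components: {1, 2, 4, 6}, {3}, {5}, {7}, {8}, {9}
Answer: No, the graph is not connected (6 components).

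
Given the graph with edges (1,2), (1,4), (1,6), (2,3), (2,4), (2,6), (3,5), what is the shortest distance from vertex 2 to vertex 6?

Step 1: Build adjacency list:
  1: 2, 4, 6
  2: 1, 3, 4, 6
  3: 2, 5
  4: 1, 2
  5: 3
  6: 1, 2

Step 2: BFS from vertex 2 to find shortest path to 6:
  vertex 1 reached at distance 1
  vertex 3 reached at distance 1
  vertex 4 reached at distance 1
  vertex 6 reached at distance 1

Step 3: Shortest path: 2 -> 6
Path length: 1 edge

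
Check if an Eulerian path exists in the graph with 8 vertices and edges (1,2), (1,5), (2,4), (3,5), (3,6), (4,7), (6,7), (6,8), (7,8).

Step 1: Find the degree of each vertex:
  deg(1) = 2
  deg(2) = 2
  deg(3) = 2
  deg(4) = 2
  deg(5) = 2
  deg(6) = 3
  deg(7) = 3
  deg(8) = 2

Step 2: Count vertices with odd degree:
  Odd-degree vertices: 6, 7 (2 total)

Step 3: Apply Euler's theorem:
  - Eulerian circuit exists iff graph is connected and all vertices have even degree
  - Eulerian path exists iff graph is connected and has 0 or 2 odd-degree vertices

Graph is connected with exactly 2 odd-degree vertices (6, 7).
Eulerian path exists (starting and ending at the odd-degree vertices), but no Eulerian circuit.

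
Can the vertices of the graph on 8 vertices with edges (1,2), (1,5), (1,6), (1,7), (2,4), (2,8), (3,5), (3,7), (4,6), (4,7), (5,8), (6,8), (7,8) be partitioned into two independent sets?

Step 1: Attempt 2-coloring using BFS:
  Start at vertex 1, assign color 0
  Color vertex 2 with color 1 (neighbor of 1)
  Color vertex 5 with color 1 (neighbor of 1)
  Color vertex 6 with color 1 (neighbor of 1)
  Color vertex 7 with color 1 (neighbor of 1)
  Color vertex 4 with color 0 (neighbor of 2)
  Color vertex 8 with color 0 (neighbor of 2)
  Color vertex 3 with color 0 (neighbor of 5)

Step 2: 2-coloring succeeded. No conflicts found.
  Set A (color 0): {1, 3, 4, 8}
  Set B (color 1): {2, 5, 6, 7}

The graph is bipartite with partition {1, 3, 4, 8}, {2, 5, 6, 7}.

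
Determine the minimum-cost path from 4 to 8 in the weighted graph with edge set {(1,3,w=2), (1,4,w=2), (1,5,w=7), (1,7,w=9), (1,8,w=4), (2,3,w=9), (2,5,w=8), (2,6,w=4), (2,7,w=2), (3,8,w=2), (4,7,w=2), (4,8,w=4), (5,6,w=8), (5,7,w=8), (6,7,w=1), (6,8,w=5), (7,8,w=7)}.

Step 1: Build adjacency list with weights:
  1: 3(w=2), 4(w=2), 5(w=7), 7(w=9), 8(w=4)
  2: 3(w=9), 5(w=8), 6(w=4), 7(w=2)
  3: 1(w=2), 2(w=9), 8(w=2)
  4: 1(w=2), 7(w=2), 8(w=4)
  5: 1(w=7), 2(w=8), 6(w=8), 7(w=8)
  6: 2(w=4), 5(w=8), 7(w=1), 8(w=5)
  7: 1(w=9), 2(w=2), 4(w=2), 5(w=8), 6(w=1), 8(w=7)
  8: 1(w=4), 3(w=2), 4(w=4), 6(w=5), 7(w=7)

Step 2: Apply Dijkstra's algorithm from vertex 4:
  Visit vertex 4 (distance=0)
    Update dist[1] = 2
    Update dist[7] = 2
    Update dist[8] = 4
  Visit vertex 1 (distance=2)
    Update dist[3] = 4
    Update dist[5] = 9
  Visit vertex 7 (distance=2)
    Update dist[2] = 4
    Update dist[6] = 3
  Visit vertex 6 (distance=3)
  Visit vertex 2 (distance=4)
  Visit vertex 3 (distance=4)
  Visit vertex 8 (distance=4)

Step 3: Shortest path: 4 -> 8
Total weight: 4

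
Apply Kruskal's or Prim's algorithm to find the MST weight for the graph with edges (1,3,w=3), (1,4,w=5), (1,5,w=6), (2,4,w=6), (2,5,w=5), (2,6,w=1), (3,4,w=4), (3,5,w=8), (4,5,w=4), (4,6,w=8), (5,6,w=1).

Apply Kruskal's algorithm (sort edges by weight, add if no cycle):

Sorted edges by weight:
  (2,6) w=1
  (5,6) w=1
  (1,3) w=3
  (3,4) w=4
  (4,5) w=4
  (1,4) w=5
  (2,5) w=5
  (1,5) w=6
  (2,4) w=6
  (3,5) w=8
  (4,6) w=8

Add edge (2,6) w=1 -- no cycle. Running total: 1
Add edge (5,6) w=1 -- no cycle. Running total: 2
Add edge (1,3) w=3 -- no cycle. Running total: 5
Add edge (3,4) w=4 -- no cycle. Running total: 9
Add edge (4,5) w=4 -- no cycle. Running total: 13

MST edges: (2,6,w=1), (5,6,w=1), (1,3,w=3), (3,4,w=4), (4,5,w=4)
Total MST weight: 1 + 1 + 3 + 4 + 4 = 13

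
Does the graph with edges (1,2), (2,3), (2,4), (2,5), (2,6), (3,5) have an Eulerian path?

Step 1: Find the degree of each vertex:
  deg(1) = 1
  deg(2) = 5
  deg(3) = 2
  deg(4) = 1
  deg(5) = 2
  deg(6) = 1

Step 2: Count vertices with odd degree:
  Odd-degree vertices: 1, 2, 4, 6 (4 total)

Step 3: Apply Euler's theorem:
  - Eulerian circuit exists iff graph is connected and all vertices have even degree
  - Eulerian path exists iff graph is connected and has 0 or 2 odd-degree vertices

Graph has 4 odd-degree vertices (need 0 or 2).
Neither Eulerian path nor Eulerian circuit exists.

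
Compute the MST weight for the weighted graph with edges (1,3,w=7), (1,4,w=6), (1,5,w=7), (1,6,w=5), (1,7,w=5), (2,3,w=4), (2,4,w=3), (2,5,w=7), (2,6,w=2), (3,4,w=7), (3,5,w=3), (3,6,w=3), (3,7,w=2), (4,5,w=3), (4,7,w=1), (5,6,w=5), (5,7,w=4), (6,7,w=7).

Apply Kruskal's algorithm (sort edges by weight, add if no cycle):

Sorted edges by weight:
  (4,7) w=1
  (2,6) w=2
  (3,7) w=2
  (2,4) w=3
  (3,6) w=3
  (3,5) w=3
  (4,5) w=3
  (2,3) w=4
  (5,7) w=4
  (1,7) w=5
  (1,6) w=5
  (5,6) w=5
  (1,4) w=6
  (1,3) w=7
  (1,5) w=7
  (2,5) w=7
  (3,4) w=7
  (6,7) w=7

Add edge (4,7) w=1 -- no cycle. Running total: 1
Add edge (2,6) w=2 -- no cycle. Running total: 3
Add edge (3,7) w=2 -- no cycle. Running total: 5
Add edge (2,4) w=3 -- no cycle. Running total: 8
Skip edge (3,6) w=3 -- would create cycle
Add edge (3,5) w=3 -- no cycle. Running total: 11
Skip edge (4,5) w=3 -- would create cycle
Skip edge (2,3) w=4 -- would create cycle
Skip edge (5,7) w=4 -- would create cycle
Add edge (1,7) w=5 -- no cycle. Running total: 16

MST edges: (4,7,w=1), (2,6,w=2), (3,7,w=2), (2,4,w=3), (3,5,w=3), (1,7,w=5)
Total MST weight: 1 + 2 + 2 + 3 + 3 + 5 = 16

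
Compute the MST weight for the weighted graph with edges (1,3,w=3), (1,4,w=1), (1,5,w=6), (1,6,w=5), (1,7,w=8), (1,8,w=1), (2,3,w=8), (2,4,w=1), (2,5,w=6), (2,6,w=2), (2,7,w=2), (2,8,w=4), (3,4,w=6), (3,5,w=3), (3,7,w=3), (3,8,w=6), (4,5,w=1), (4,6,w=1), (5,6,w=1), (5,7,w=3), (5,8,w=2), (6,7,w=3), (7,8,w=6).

Apply Kruskal's algorithm (sort edges by weight, add if no cycle):

Sorted edges by weight:
  (1,4) w=1
  (1,8) w=1
  (2,4) w=1
  (4,5) w=1
  (4,6) w=1
  (5,6) w=1
  (2,6) w=2
  (2,7) w=2
  (5,8) w=2
  (1,3) w=3
  (3,5) w=3
  (3,7) w=3
  (5,7) w=3
  (6,7) w=3
  (2,8) w=4
  (1,6) w=5
  (1,5) w=6
  (2,5) w=6
  (3,4) w=6
  (3,8) w=6
  (7,8) w=6
  (1,7) w=8
  (2,3) w=8

Add edge (1,4) w=1 -- no cycle. Running total: 1
Add edge (1,8) w=1 -- no cycle. Running total: 2
Add edge (2,4) w=1 -- no cycle. Running total: 3
Add edge (4,5) w=1 -- no cycle. Running total: 4
Add edge (4,6) w=1 -- no cycle. Running total: 5
Skip edge (5,6) w=1 -- would create cycle
Skip edge (2,6) w=2 -- would create cycle
Add edge (2,7) w=2 -- no cycle. Running total: 7
Skip edge (5,8) w=2 -- would create cycle
Add edge (1,3) w=3 -- no cycle. Running total: 10

MST edges: (1,4,w=1), (1,8,w=1), (2,4,w=1), (4,5,w=1), (4,6,w=1), (2,7,w=2), (1,3,w=3)
Total MST weight: 1 + 1 + 1 + 1 + 1 + 2 + 3 = 10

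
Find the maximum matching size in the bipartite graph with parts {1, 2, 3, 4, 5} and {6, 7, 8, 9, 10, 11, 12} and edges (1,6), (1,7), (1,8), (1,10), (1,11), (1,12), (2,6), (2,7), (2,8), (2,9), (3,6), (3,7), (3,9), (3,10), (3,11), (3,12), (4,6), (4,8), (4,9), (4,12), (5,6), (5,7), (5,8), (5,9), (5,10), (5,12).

Step 1: List the neighbors of each left vertex:
  1: 6, 7, 8, 10, 11, 12
  2: 6, 7, 8, 9
  3: 6, 7, 9, 10, 11, 12
  4: 6, 8, 9, 12
  5: 6, 7, 8, 9, 10, 12

Step 2: Greedily match left vertices, then look for augmenting paths:
  Match 1 -- 6
  Match 2 -- 7
  Match 3 -- 9
  Match 4 -- 8
  Match 5 -- 10
  No augmenting path remains.

Step 3: Verify this is maximum:
  Matching size 5 = min(|L|, |R|) = min(5, 7), which is an upper bound, so this matching is maximum.

Maximum matching: {(1,6), (2,7), (3,9), (4,8), (5,10)}
Size: 5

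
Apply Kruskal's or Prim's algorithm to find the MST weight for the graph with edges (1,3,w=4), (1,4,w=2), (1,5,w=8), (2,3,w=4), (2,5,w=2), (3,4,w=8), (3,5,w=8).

Apply Kruskal's algorithm (sort edges by weight, add if no cycle):

Sorted edges by weight:
  (1,4) w=2
  (2,5) w=2
  (1,3) w=4
  (2,3) w=4
  (1,5) w=8
  (3,4) w=8
  (3,5) w=8

Add edge (1,4) w=2 -- no cycle. Running total: 2
Add edge (2,5) w=2 -- no cycle. Running total: 4
Add edge (1,3) w=4 -- no cycle. Running total: 8
Add edge (2,3) w=4 -- no cycle. Running total: 12

MST edges: (1,4,w=2), (2,5,w=2), (1,3,w=4), (2,3,w=4)
Total MST weight: 2 + 2 + 4 + 4 = 12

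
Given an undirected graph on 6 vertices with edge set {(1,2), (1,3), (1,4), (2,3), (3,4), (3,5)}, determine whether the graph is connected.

Step 1: Build adjacency list from edges:
  1: 2, 3, 4
  2: 1, 3
  3: 1, 2, 4, 5
  4: 1, 3
  5: 3
  6: (none)

Step 2: Run BFS/DFS from vertex 1:
  Visited: {1, 2, 3, 4, 5}
  Reached 5 of 6 vertices

Step 3: Only 5 of 6 vertices reached. Graph is disconnected.
Connected components: {1, 2, 3, 4, 5}, {6}
Answer: No, the graph is not connected (2 components).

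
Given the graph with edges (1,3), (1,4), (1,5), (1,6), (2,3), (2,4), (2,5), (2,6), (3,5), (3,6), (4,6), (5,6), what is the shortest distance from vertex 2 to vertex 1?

Step 1: Build adjacency list:
  1: 3, 4, 5, 6
  2: 3, 4, 5, 6
  3: 1, 2, 5, 6
  4: 1, 2, 6
  5: 1, 2, 3, 6
  6: 1, 2, 3, 4, 5

Step 2: BFS from vertex 2 to find shortest path to 1:
  vertex 3 reached at distance 1
  vertex 4 reached at distance 1
  vertex 5 reached at distance 1
  vertex 6 reached at distance 1
  vertex 1 reached at distance 2

Step 3: Shortest path: 2 -> 5 -> 1
Path length: 2 edges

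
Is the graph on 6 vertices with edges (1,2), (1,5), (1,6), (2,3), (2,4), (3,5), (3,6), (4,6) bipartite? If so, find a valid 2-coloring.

Step 1: Attempt 2-coloring using BFS:
  Start at vertex 1, assign color 0
  Color vertex 2 with color 1 (neighbor of 1)
  Color vertex 5 with color 1 (neighbor of 1)
  Color vertex 6 with color 1 (neighbor of 1)
  Color vertex 3 with color 0 (neighbor of 2)
  Color vertex 4 with color 0 (neighbor of 2)

Step 2: 2-coloring succeeded. No conflicts found.
  Set A (color 0): {1, 3, 4}
  Set B (color 1): {2, 5, 6}

The graph is bipartite with partition {1, 3, 4}, {2, 5, 6}.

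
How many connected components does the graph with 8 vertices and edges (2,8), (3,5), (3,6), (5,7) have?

Step 1: Build adjacency list from edges:
  1: (none)
  2: 8
  3: 5, 6
  4: (none)
  5: 3, 7
  6: 3
  7: 5
  8: 2

Step 2: Run BFS/DFS from vertex 1:
  Visited: {1}
  Reached 1 of 8 vertices

Step 3: Only 1 of 8 vertices reached. Graph is disconnected.
Connected components: {1}, {2, 8}, {3, 5, 6, 7}, {4}
Number of connected components: 4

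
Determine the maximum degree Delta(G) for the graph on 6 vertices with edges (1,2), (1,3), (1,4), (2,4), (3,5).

Step 1: Count edges incident to each vertex:
  deg(1) = 3 (neighbors: 2, 3, 4)
  deg(2) = 2 (neighbors: 1, 4)
  deg(3) = 2 (neighbors: 1, 5)
  deg(4) = 2 (neighbors: 1, 2)
  deg(5) = 1 (neighbors: 3)
  deg(6) = 0 (neighbors: none)

Step 2: Find maximum:
  max(3, 2, 2, 2, 1, 0) = 3 (vertex 1)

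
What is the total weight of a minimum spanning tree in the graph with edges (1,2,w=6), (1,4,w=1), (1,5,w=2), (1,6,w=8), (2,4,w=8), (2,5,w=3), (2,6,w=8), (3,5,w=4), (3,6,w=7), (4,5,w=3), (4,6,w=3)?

Apply Kruskal's algorithm (sort edges by weight, add if no cycle):

Sorted edges by weight:
  (1,4) w=1
  (1,5) w=2
  (2,5) w=3
  (4,5) w=3
  (4,6) w=3
  (3,5) w=4
  (1,2) w=6
  (3,6) w=7
  (1,6) w=8
  (2,6) w=8
  (2,4) w=8

Add edge (1,4) w=1 -- no cycle. Running total: 1
Add edge (1,5) w=2 -- no cycle. Running total: 3
Add edge (2,5) w=3 -- no cycle. Running total: 6
Skip edge (4,5) w=3 -- would create cycle
Add edge (4,6) w=3 -- no cycle. Running total: 9
Add edge (3,5) w=4 -- no cycle. Running total: 13

MST edges: (1,4,w=1), (1,5,w=2), (2,5,w=3), (4,6,w=3), (3,5,w=4)
Total MST weight: 1 + 2 + 3 + 3 + 4 = 13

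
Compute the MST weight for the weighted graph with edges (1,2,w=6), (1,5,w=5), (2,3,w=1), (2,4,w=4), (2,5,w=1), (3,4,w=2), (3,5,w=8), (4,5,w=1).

Apply Kruskal's algorithm (sort edges by weight, add if no cycle):

Sorted edges by weight:
  (2,5) w=1
  (2,3) w=1
  (4,5) w=1
  (3,4) w=2
  (2,4) w=4
  (1,5) w=5
  (1,2) w=6
  (3,5) w=8

Add edge (2,5) w=1 -- no cycle. Running total: 1
Add edge (2,3) w=1 -- no cycle. Running total: 2
Add edge (4,5) w=1 -- no cycle. Running total: 3
Skip edge (3,4) w=2 -- would create cycle
Skip edge (2,4) w=4 -- would create cycle
Add edge (1,5) w=5 -- no cycle. Running total: 8

MST edges: (2,5,w=1), (2,3,w=1), (4,5,w=1), (1,5,w=5)
Total MST weight: 1 + 1 + 1 + 5 = 8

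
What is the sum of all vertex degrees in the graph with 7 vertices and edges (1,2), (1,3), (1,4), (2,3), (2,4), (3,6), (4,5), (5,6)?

Step 1: Count edges incident to each vertex:
  deg(1) = 3 (neighbors: 2, 3, 4)
  deg(2) = 3 (neighbors: 1, 3, 4)
  deg(3) = 3 (neighbors: 1, 2, 6)
  deg(4) = 3 (neighbors: 1, 2, 5)
  deg(5) = 2 (neighbors: 4, 6)
  deg(6) = 2 (neighbors: 3, 5)
  deg(7) = 0 (neighbors: none)

Step 2: Sum all degrees:
  3 + 3 + 3 + 3 + 2 + 2 + 0 = 16

Verification: sum of degrees = 2 * |E| = 2 * 8 = 16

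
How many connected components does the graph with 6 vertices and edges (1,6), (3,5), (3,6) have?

Step 1: Build adjacency list from edges:
  1: 6
  2: (none)
  3: 5, 6
  4: (none)
  5: 3
  6: 1, 3

Step 2: Run BFS/DFS from vertex 1:
  Visited: {1, 6, 3, 5}
  Reached 4 of 6 vertices

Step 3: Only 4 of 6 vertices reached. Graph is disconnected.
Connected components: {1, 3, 5, 6}, {2}, {4}
Number of connected components: 3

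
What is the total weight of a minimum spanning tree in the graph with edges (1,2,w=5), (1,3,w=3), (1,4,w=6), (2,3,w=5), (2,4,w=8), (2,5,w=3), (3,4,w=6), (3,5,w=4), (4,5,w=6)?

Apply Kruskal's algorithm (sort edges by weight, add if no cycle):

Sorted edges by weight:
  (1,3) w=3
  (2,5) w=3
  (3,5) w=4
  (1,2) w=5
  (2,3) w=5
  (1,4) w=6
  (3,4) w=6
  (4,5) w=6
  (2,4) w=8

Add edge (1,3) w=3 -- no cycle. Running total: 3
Add edge (2,5) w=3 -- no cycle. Running total: 6
Add edge (3,5) w=4 -- no cycle. Running total: 10
Skip edge (1,2) w=5 -- would create cycle
Skip edge (2,3) w=5 -- would create cycle
Add edge (1,4) w=6 -- no cycle. Running total: 16

MST edges: (1,3,w=3), (2,5,w=3), (3,5,w=4), (1,4,w=6)
Total MST weight: 3 + 3 + 4 + 6 = 16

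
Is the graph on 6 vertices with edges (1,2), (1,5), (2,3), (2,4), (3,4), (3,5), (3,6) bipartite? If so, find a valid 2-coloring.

Step 1: Attempt 2-coloring using BFS:
  Start at vertex 1, assign color 0
  Color vertex 2 with color 1 (neighbor of 1)
  Color vertex 5 with color 1 (neighbor of 1)
  Color vertex 3 with color 0 (neighbor of 2)
  Color vertex 4 with color 0 (neighbor of 2)

Step 2: Conflict found! Vertices 3 and 4 are adjacent but have the same color.
This means the graph contains an odd cycle.

The graph is NOT bipartite.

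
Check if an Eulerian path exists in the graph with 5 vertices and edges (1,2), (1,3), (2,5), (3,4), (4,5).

Step 1: Find the degree of each vertex:
  deg(1) = 2
  deg(2) = 2
  deg(3) = 2
  deg(4) = 2
  deg(5) = 2

Step 2: Count vertices with odd degree:
  All vertices have even degree (0 odd-degree vertices)

Step 3: Apply Euler's theorem:
  - Eulerian circuit exists iff graph is connected and all vertices have even degree
  - Eulerian path exists iff graph is connected and has 0 or 2 odd-degree vertices

Graph is connected with 0 odd-degree vertices.
Both Eulerian circuit and Eulerian path exist.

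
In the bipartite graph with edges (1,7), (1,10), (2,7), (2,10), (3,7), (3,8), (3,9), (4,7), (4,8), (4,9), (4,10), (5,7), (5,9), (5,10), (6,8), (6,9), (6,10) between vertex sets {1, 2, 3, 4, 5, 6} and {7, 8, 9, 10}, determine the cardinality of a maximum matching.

Step 1: List the neighbors of each left vertex:
  1: 7, 10
  2: 7, 10
  3: 7, 8, 9
  4: 7, 8, 9, 10
  5: 7, 9, 10
  6: 8, 9, 10

Step 2: Greedily match left vertices, then look for augmenting paths:
  Match 1 -- 7
  Match 2 -- 10
  Match 3 -- 8
  Match 4 -- 9
  No augmenting path remains.

Step 3: Verify this is maximum:
  Matching size 4 = min(|L|, |R|) = min(6, 4), which is an upper bound, so this matching is maximum.

Maximum matching: {(1,7), (2,10), (3,8), (4,9)}
Size: 4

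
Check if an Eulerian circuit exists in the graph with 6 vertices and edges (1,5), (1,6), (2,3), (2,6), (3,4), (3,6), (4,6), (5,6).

Step 1: Find the degree of each vertex:
  deg(1) = 2
  deg(2) = 2
  deg(3) = 3
  deg(4) = 2
  deg(5) = 2
  deg(6) = 5

Step 2: Count vertices with odd degree:
  Odd-degree vertices: 3, 6 (2 total)

Step 3: Apply Euler's theorem:
  - Eulerian circuit exists iff graph is connected and all vertices have even degree
  - Eulerian path exists iff graph is connected and has 0 or 2 odd-degree vertices

Graph is connected with exactly 2 odd-degree vertices (3, 6).
Eulerian path exists (starting and ending at the odd-degree vertices), but no Eulerian circuit.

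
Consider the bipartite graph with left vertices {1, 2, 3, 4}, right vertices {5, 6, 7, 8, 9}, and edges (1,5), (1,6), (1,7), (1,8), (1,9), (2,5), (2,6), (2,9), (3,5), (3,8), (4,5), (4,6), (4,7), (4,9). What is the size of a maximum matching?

Step 1: List the neighbors of each left vertex:
  1: 5, 6, 7, 8, 9
  2: 5, 6, 9
  3: 5, 8
  4: 5, 6, 7, 9

Step 2: Greedily match left vertices, then look for augmenting paths:
  Match 1 -- 5
  Match 2 -- 6
  Match 3 -- 8
  Match 4 -- 7
  No augmenting path remains.

Step 3: Verify this is maximum:
  Matching size 4 = min(|L|, |R|) = min(4, 5), which is an upper bound, so this matching is maximum.

Maximum matching: {(1,5), (2,6), (3,8), (4,7)}
Size: 4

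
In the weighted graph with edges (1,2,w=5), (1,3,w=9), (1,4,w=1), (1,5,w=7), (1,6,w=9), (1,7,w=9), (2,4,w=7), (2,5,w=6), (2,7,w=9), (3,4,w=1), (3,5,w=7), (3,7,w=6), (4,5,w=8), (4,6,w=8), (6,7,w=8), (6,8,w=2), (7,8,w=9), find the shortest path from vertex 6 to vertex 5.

Step 1: Build adjacency list with weights:
  1: 2(w=5), 3(w=9), 4(w=1), 5(w=7), 6(w=9), 7(w=9)
  2: 1(w=5), 4(w=7), 5(w=6), 7(w=9)
  3: 1(w=9), 4(w=1), 5(w=7), 7(w=6)
  4: 1(w=1), 2(w=7), 3(w=1), 5(w=8), 6(w=8)
  5: 1(w=7), 2(w=6), 3(w=7), 4(w=8)
  6: 1(w=9), 4(w=8), 7(w=8), 8(w=2)
  7: 1(w=9), 2(w=9), 3(w=6), 6(w=8), 8(w=9)
  8: 6(w=2), 7(w=9)

Step 2: Apply Dijkstra's algorithm from vertex 6:
  Visit vertex 6 (distance=0)
    Update dist[1] = 9
    Update dist[4] = 8
    Update dist[7] = 8
    Update dist[8] = 2
  Visit vertex 8 (distance=2)
  Visit vertex 4 (distance=8)
    Update dist[2] = 15
    Update dist[3] = 9
    Update dist[5] = 16
  Visit vertex 7 (distance=8)
  Visit vertex 1 (distance=9)
    Update dist[2] = 14
  Visit vertex 3 (distance=9)
  Visit vertex 2 (distance=14)
  Visit vertex 5 (distance=16)

Step 3: Shortest path: 6 -> 1 -> 5
Total weight: 9 + 7 = 16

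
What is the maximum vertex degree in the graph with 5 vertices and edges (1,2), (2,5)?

Step 1: Count edges incident to each vertex:
  deg(1) = 1 (neighbors: 2)
  deg(2) = 2 (neighbors: 1, 5)
  deg(3) = 0 (neighbors: none)
  deg(4) = 0 (neighbors: none)
  deg(5) = 1 (neighbors: 2)

Step 2: Find maximum:
  max(1, 2, 0, 0, 1) = 2 (vertex 2)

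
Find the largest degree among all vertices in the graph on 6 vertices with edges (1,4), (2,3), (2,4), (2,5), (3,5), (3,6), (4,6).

Step 1: Count edges incident to each vertex:
  deg(1) = 1 (neighbors: 4)
  deg(2) = 3 (neighbors: 3, 4, 5)
  deg(3) = 3 (neighbors: 2, 5, 6)
  deg(4) = 3 (neighbors: 1, 2, 6)
  deg(5) = 2 (neighbors: 2, 3)
  deg(6) = 2 (neighbors: 3, 4)

Step 2: Find maximum:
  max(1, 3, 3, 3, 2, 2) = 3 (vertex 2)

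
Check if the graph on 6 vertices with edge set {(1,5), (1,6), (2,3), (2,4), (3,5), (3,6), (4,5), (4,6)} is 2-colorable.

Step 1: Attempt 2-coloring using BFS:
  Start at vertex 1, assign color 0
  Color vertex 5 with color 1 (neighbor of 1)
  Color vertex 6 with color 1 (neighbor of 1)
  Color vertex 3 with color 0 (neighbor of 5)
  Color vertex 4 with color 0 (neighbor of 5)
  Color vertex 2 with color 1 (neighbor of 3)

Step 2: 2-coloring succeeded. No conflicts found.
  Set A (color 0): {1, 3, 4}
  Set B (color 1): {2, 5, 6}

The graph is bipartite with partition {1, 3, 4}, {2, 5, 6}.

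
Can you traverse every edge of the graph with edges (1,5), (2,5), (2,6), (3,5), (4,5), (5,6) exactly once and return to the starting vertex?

Step 1: Find the degree of each vertex:
  deg(1) = 1
  deg(2) = 2
  deg(3) = 1
  deg(4) = 1
  deg(5) = 5
  deg(6) = 2

Step 2: Count vertices with odd degree:
  Odd-degree vertices: 1, 3, 4, 5 (4 total)

Step 3: Apply Euler's theorem:
  - Eulerian circuit exists iff graph is connected and all vertices have even degree
  - Eulerian path exists iff graph is connected and has 0 or 2 odd-degree vertices

Graph has 4 odd-degree vertices (need 0 or 2).
Neither Eulerian path nor Eulerian circuit exists.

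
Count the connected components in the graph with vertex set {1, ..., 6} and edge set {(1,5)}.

Step 1: Build adjacency list from edges:
  1: 5
  2: (none)
  3: (none)
  4: (none)
  5: 1
  6: (none)

Step 2: Run BFS/DFS from vertex 1:
  Visited: {1, 5}
  Reached 2 of 6 vertices

Step 3: Only 2 of 6 vertices reached. Graph is disconnected.
Connected components: {1, 5}, {2}, {3}, {4}, {6}
Number of connected components: 5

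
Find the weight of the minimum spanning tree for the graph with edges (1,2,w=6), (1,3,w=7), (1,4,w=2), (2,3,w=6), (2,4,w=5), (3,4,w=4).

Apply Kruskal's algorithm (sort edges by weight, add if no cycle):

Sorted edges by weight:
  (1,4) w=2
  (3,4) w=4
  (2,4) w=5
  (1,2) w=6
  (2,3) w=6
  (1,3) w=7

Add edge (1,4) w=2 -- no cycle. Running total: 2
Add edge (3,4) w=4 -- no cycle. Running total: 6
Add edge (2,4) w=5 -- no cycle. Running total: 11

MST edges: (1,4,w=2), (3,4,w=4), (2,4,w=5)
Total MST weight: 2 + 4 + 5 = 11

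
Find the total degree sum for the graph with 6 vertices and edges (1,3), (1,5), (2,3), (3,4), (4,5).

Step 1: Count edges incident to each vertex:
  deg(1) = 2 (neighbors: 3, 5)
  deg(2) = 1 (neighbors: 3)
  deg(3) = 3 (neighbors: 1, 2, 4)
  deg(4) = 2 (neighbors: 3, 5)
  deg(5) = 2 (neighbors: 1, 4)
  deg(6) = 0 (neighbors: none)

Step 2: Sum all degrees:
  2 + 1 + 3 + 2 + 2 + 0 = 10

Verification: sum of degrees = 2 * |E| = 2 * 5 = 10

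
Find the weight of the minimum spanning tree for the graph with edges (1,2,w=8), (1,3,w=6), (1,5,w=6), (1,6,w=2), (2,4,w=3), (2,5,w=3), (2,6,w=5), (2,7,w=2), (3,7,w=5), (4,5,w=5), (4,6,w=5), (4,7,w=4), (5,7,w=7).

Apply Kruskal's algorithm (sort edges by weight, add if no cycle):

Sorted edges by weight:
  (1,6) w=2
  (2,7) w=2
  (2,4) w=3
  (2,5) w=3
  (4,7) w=4
  (2,6) w=5
  (3,7) w=5
  (4,5) w=5
  (4,6) w=5
  (1,3) w=6
  (1,5) w=6
  (5,7) w=7
  (1,2) w=8

Add edge (1,6) w=2 -- no cycle. Running total: 2
Add edge (2,7) w=2 -- no cycle. Running total: 4
Add edge (2,4) w=3 -- no cycle. Running total: 7
Add edge (2,5) w=3 -- no cycle. Running total: 10
Skip edge (4,7) w=4 -- would create cycle
Add edge (2,6) w=5 -- no cycle. Running total: 15
Add edge (3,7) w=5 -- no cycle. Running total: 20

MST edges: (1,6,w=2), (2,7,w=2), (2,4,w=3), (2,5,w=3), (2,6,w=5), (3,7,w=5)
Total MST weight: 2 + 2 + 3 + 3 + 5 + 5 = 20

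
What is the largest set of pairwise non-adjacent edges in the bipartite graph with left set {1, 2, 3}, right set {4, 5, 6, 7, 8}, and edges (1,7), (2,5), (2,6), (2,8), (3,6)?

Step 1: List the neighbors of each left vertex:
  1: 7
  2: 5, 6, 8
  3: 6

Step 2: Greedily match left vertices, then look for augmenting paths:
  Match 1 -- 7
  Match 2 -- 5
  Match 3 -- 6
  No augmenting path remains.

Step 3: Verify this is maximum:
  Matching size 3 = min(|L|, |R|) = min(3, 5), which is an upper bound, so this matching is maximum.

Maximum matching: {(1,7), (2,5), (3,6)}
Size: 3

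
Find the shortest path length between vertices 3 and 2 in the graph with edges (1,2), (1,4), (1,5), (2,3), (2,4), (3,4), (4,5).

Step 1: Build adjacency list:
  1: 2, 4, 5
  2: 1, 3, 4
  3: 2, 4
  4: 1, 2, 3, 5
  5: 1, 4

Step 2: BFS from vertex 3 to find shortest path to 2:
  vertex 2 reached at distance 1

Step 3: Shortest path: 3 -> 2
Path length: 1 edge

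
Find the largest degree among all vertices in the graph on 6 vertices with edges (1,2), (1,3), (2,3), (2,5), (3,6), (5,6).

Step 1: Count edges incident to each vertex:
  deg(1) = 2 (neighbors: 2, 3)
  deg(2) = 3 (neighbors: 1, 3, 5)
  deg(3) = 3 (neighbors: 1, 2, 6)
  deg(4) = 0 (neighbors: none)
  deg(5) = 2 (neighbors: 2, 6)
  deg(6) = 2 (neighbors: 3, 5)

Step 2: Find maximum:
  max(2, 3, 3, 0, 2, 2) = 3 (vertex 2)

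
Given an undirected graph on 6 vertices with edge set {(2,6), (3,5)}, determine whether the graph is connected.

Step 1: Build adjacency list from edges:
  1: (none)
  2: 6
  3: 5
  4: (none)
  5: 3
  6: 2

Step 2: Run BFS/DFS from vertex 1:
  Visited: {1}
  Reached 1 of 6 vertices

Step 3: Only 1 of 6 vertices reached. Graph is disconnected.
Connected components: {1}, {2, 6}, {3, 5}, {4}
Answer: No, the graph is not connected (4 components).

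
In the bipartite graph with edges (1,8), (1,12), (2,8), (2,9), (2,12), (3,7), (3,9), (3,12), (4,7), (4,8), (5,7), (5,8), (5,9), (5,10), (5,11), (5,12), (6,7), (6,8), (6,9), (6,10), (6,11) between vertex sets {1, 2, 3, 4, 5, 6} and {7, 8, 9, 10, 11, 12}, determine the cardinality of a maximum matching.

Step 1: List the neighbors of each left vertex:
  1: 8, 12
  2: 8, 9, 12
  3: 7, 9, 12
  4: 7, 8
  5: 7, 8, 9, 10, 11, 12
  6: 7, 8, 9, 10, 11

Step 2: Greedily match left vertices, then look for augmenting paths:
  Match 1 -- 8
  Match 2 -- 9
  Match 3 -- 12
  Match 4 -- 7
  Match 5 -- 10
  Match 6 -- 11
  No augmenting path remains.

Step 3: Verify this is maximum:
  Matching size 6 = min(|L|, |R|) = min(6, 6), which is an upper bound, so this matching is maximum.

Maximum matching: {(1,8), (2,9), (3,12), (4,7), (5,10), (6,11)}
Size: 6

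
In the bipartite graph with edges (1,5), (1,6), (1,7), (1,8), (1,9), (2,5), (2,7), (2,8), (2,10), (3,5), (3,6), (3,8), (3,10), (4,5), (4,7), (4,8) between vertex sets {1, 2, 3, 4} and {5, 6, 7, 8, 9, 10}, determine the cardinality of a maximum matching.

Step 1: List the neighbors of each left vertex:
  1: 5, 6, 7, 8, 9
  2: 5, 7, 8, 10
  3: 5, 6, 8, 10
  4: 5, 7, 8

Step 2: Greedily match left vertices, then look for augmenting paths:
  Match 1 -- 5
  Match 2 -- 7
  Match 3 -- 6
  Match 4 -- 8
  No augmenting path remains.

Step 3: Verify this is maximum:
  Matching size 4 = min(|L|, |R|) = min(4, 6), which is an upper bound, so this matching is maximum.

Maximum matching: {(1,5), (2,7), (3,6), (4,8)}
Size: 4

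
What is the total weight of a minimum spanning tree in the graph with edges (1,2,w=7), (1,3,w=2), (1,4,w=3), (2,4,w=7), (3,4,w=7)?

Apply Kruskal's algorithm (sort edges by weight, add if no cycle):

Sorted edges by weight:
  (1,3) w=2
  (1,4) w=3
  (1,2) w=7
  (2,4) w=7
  (3,4) w=7

Add edge (1,3) w=2 -- no cycle. Running total: 2
Add edge (1,4) w=3 -- no cycle. Running total: 5
Add edge (1,2) w=7 -- no cycle. Running total: 12

MST edges: (1,3,w=2), (1,4,w=3), (1,2,w=7)
Total MST weight: 2 + 3 + 7 = 12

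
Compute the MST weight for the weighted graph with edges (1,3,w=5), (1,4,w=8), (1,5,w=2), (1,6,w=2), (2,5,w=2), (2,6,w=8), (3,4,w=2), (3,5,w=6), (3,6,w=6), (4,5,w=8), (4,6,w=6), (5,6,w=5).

Apply Kruskal's algorithm (sort edges by weight, add if no cycle):

Sorted edges by weight:
  (1,6) w=2
  (1,5) w=2
  (2,5) w=2
  (3,4) w=2
  (1,3) w=5
  (5,6) w=5
  (3,5) w=6
  (3,6) w=6
  (4,6) w=6
  (1,4) w=8
  (2,6) w=8
  (4,5) w=8

Add edge (1,6) w=2 -- no cycle. Running total: 2
Add edge (1,5) w=2 -- no cycle. Running total: 4
Add edge (2,5) w=2 -- no cycle. Running total: 6
Add edge (3,4) w=2 -- no cycle. Running total: 8
Add edge (1,3) w=5 -- no cycle. Running total: 13

MST edges: (1,6,w=2), (1,5,w=2), (2,5,w=2), (3,4,w=2), (1,3,w=5)
Total MST weight: 2 + 2 + 2 + 2 + 5 = 13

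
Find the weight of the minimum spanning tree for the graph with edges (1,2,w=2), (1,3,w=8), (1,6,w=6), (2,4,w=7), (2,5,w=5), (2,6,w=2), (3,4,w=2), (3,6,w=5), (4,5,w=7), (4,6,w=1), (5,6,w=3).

Apply Kruskal's algorithm (sort edges by weight, add if no cycle):

Sorted edges by weight:
  (4,6) w=1
  (1,2) w=2
  (2,6) w=2
  (3,4) w=2
  (5,6) w=3
  (2,5) w=5
  (3,6) w=5
  (1,6) w=6
  (2,4) w=7
  (4,5) w=7
  (1,3) w=8

Add edge (4,6) w=1 -- no cycle. Running total: 1
Add edge (1,2) w=2 -- no cycle. Running total: 3
Add edge (2,6) w=2 -- no cycle. Running total: 5
Add edge (3,4) w=2 -- no cycle. Running total: 7
Add edge (5,6) w=3 -- no cycle. Running total: 10

MST edges: (4,6,w=1), (1,2,w=2), (2,6,w=2), (3,4,w=2), (5,6,w=3)
Total MST weight: 1 + 2 + 2 + 2 + 3 = 10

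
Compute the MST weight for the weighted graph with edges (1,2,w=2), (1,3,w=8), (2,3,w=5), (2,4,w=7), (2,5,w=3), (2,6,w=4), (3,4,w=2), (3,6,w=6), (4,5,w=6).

Apply Kruskal's algorithm (sort edges by weight, add if no cycle):

Sorted edges by weight:
  (1,2) w=2
  (3,4) w=2
  (2,5) w=3
  (2,6) w=4
  (2,3) w=5
  (3,6) w=6
  (4,5) w=6
  (2,4) w=7
  (1,3) w=8

Add edge (1,2) w=2 -- no cycle. Running total: 2
Add edge (3,4) w=2 -- no cycle. Running total: 4
Add edge (2,5) w=3 -- no cycle. Running total: 7
Add edge (2,6) w=4 -- no cycle. Running total: 11
Add edge (2,3) w=5 -- no cycle. Running total: 16

MST edges: (1,2,w=2), (3,4,w=2), (2,5,w=3), (2,6,w=4), (2,3,w=5)
Total MST weight: 2 + 2 + 3 + 4 + 5 = 16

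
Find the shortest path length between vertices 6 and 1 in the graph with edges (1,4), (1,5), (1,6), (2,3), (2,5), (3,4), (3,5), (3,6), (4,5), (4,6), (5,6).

Step 1: Build adjacency list:
  1: 4, 5, 6
  2: 3, 5
  3: 2, 4, 5, 6
  4: 1, 3, 5, 6
  5: 1, 2, 3, 4, 6
  6: 1, 3, 4, 5

Step 2: BFS from vertex 6 to find shortest path to 1:
  vertex 1 reached at distance 1

Step 3: Shortest path: 6 -> 1
Path length: 1 edge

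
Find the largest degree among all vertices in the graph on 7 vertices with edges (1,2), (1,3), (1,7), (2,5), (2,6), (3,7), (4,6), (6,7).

Step 1: Count edges incident to each vertex:
  deg(1) = 3 (neighbors: 2, 3, 7)
  deg(2) = 3 (neighbors: 1, 5, 6)
  deg(3) = 2 (neighbors: 1, 7)
  deg(4) = 1 (neighbors: 6)
  deg(5) = 1 (neighbors: 2)
  deg(6) = 3 (neighbors: 2, 4, 7)
  deg(7) = 3 (neighbors: 1, 3, 6)

Step 2: Find maximum:
  max(3, 3, 2, 1, 1, 3, 3) = 3 (vertex 1)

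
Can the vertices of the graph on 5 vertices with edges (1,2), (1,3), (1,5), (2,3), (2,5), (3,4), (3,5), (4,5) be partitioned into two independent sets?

Step 1: Attempt 2-coloring using BFS:
  Start at vertex 1, assign color 0
  Color vertex 2 with color 1 (neighbor of 1)
  Color vertex 3 with color 1 (neighbor of 1)
  Color vertex 5 with color 1 (neighbor of 1)

Step 2: Conflict found! Vertices 2 and 3 are adjacent but have the same color.
This means the graph contains an odd cycle.

The graph is NOT bipartite.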